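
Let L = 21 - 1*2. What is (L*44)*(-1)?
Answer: -836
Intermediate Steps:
L = 19 (L = 21 - 2 = 19)
(L*44)*(-1) = (19*44)*(-1) = 836*(-1) = -836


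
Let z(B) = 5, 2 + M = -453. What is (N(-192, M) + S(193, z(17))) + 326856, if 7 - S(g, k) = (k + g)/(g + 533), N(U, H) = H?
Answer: 3590485/11 ≈ 3.2641e+5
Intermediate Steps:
M = -455 (M = -2 - 453 = -455)
S(g, k) = 7 - (g + k)/(533 + g) (S(g, k) = 7 - (k + g)/(g + 533) = 7 - (g + k)/(533 + g))
(N(-192, M) + S(193, z(17))) + 326856 = (-455 + (3731 - 1*5 + 6*193)/(533 + 193)) + 326856 = (-455 + (3731 - 5 + 1158)/726) + 326856 = (-455 + (1/726)*4884) + 326856 = (-455 + 74/11) + 326856 = -4931/11 + 326856 = 3590485/11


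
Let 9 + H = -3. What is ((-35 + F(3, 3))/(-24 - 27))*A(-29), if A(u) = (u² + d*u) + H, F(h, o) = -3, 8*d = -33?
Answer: 144191/204 ≈ 706.82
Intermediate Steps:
H = -12 (H = -9 - 3 = -12)
d = -33/8 (d = (⅛)*(-33) = -33/8 ≈ -4.1250)
A(u) = -12 + u² - 33*u/8 (A(u) = (u² - 33*u/8) - 12 = -12 + u² - 33*u/8)
((-35 + F(3, 3))/(-24 - 27))*A(-29) = ((-35 - 3)/(-24 - 27))*(-12 + (-29)² - 33/8*(-29)) = (-38/(-51))*(-12 + 841 + 957/8) = -38*(-1/51)*(7589/8) = (38/51)*(7589/8) = 144191/204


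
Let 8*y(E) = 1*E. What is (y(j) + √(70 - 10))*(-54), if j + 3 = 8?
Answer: -135/4 - 108*√15 ≈ -452.03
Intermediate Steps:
j = 5 (j = -3 + 8 = 5)
y(E) = E/8 (y(E) = (1*E)/8 = E/8)
(y(j) + √(70 - 10))*(-54) = ((⅛)*5 + √(70 - 10))*(-54) = (5/8 + √60)*(-54) = (5/8 + 2*√15)*(-54) = -135/4 - 108*√15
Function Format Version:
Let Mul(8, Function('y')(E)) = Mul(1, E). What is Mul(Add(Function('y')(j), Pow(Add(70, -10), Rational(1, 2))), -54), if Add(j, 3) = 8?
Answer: Add(Rational(-135, 4), Mul(-108, Pow(15, Rational(1, 2)))) ≈ -452.03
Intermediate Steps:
j = 5 (j = Add(-3, 8) = 5)
Function('y')(E) = Mul(Rational(1, 8), E) (Function('y')(E) = Mul(Rational(1, 8), Mul(1, E)) = Mul(Rational(1, 8), E))
Mul(Add(Function('y')(j), Pow(Add(70, -10), Rational(1, 2))), -54) = Mul(Add(Mul(Rational(1, 8), 5), Pow(Add(70, -10), Rational(1, 2))), -54) = Mul(Add(Rational(5, 8), Pow(60, Rational(1, 2))), -54) = Mul(Add(Rational(5, 8), Mul(2, Pow(15, Rational(1, 2)))), -54) = Add(Rational(-135, 4), Mul(-108, Pow(15, Rational(1, 2))))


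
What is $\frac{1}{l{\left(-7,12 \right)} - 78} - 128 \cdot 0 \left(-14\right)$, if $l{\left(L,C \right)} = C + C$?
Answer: $- \frac{1}{54} \approx -0.018519$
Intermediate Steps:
$l{\left(L,C \right)} = 2 C$
$\frac{1}{l{\left(-7,12 \right)} - 78} - 128 \cdot 0 \left(-14\right) = \frac{1}{2 \cdot 12 - 78} - 128 \cdot 0 \left(-14\right) = \frac{1}{24 - 78} - 0 = \frac{1}{-54} + 0 = - \frac{1}{54} + 0 = - \frac{1}{54}$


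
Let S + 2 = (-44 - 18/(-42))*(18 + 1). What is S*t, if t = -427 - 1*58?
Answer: 2817365/7 ≈ 4.0248e+5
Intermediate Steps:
S = -5809/7 (S = -2 + (-44 - 18/(-42))*(18 + 1) = -2 + (-44 - 18*(-1/42))*19 = -2 + (-44 + 3/7)*19 = -2 - 305/7*19 = -2 - 5795/7 = -5809/7 ≈ -829.86)
t = -485 (t = -427 - 58 = -485)
S*t = -5809/7*(-485) = 2817365/7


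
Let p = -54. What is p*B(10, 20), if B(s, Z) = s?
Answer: -540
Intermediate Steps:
p*B(10, 20) = -54*10 = -540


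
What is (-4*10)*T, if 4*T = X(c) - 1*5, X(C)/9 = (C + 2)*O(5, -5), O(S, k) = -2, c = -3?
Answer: -130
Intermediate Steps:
X(C) = -36 - 18*C (X(C) = 9*((C + 2)*(-2)) = 9*((2 + C)*(-2)) = 9*(-4 - 2*C) = -36 - 18*C)
T = 13/4 (T = ((-36 - 18*(-3)) - 1*5)/4 = ((-36 + 54) - 5)/4 = (18 - 5)/4 = (¼)*13 = 13/4 ≈ 3.2500)
(-4*10)*T = -4*10*(13/4) = -40*13/4 = -130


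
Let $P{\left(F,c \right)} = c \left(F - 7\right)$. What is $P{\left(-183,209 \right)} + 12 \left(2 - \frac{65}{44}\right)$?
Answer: $- \frac{436741}{11} \approx -39704.0$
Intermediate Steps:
$P{\left(F,c \right)} = c \left(-7 + F\right)$
$P{\left(-183,209 \right)} + 12 \left(2 - \frac{65}{44}\right) = 209 \left(-7 - 183\right) + 12 \left(2 - \frac{65}{44}\right) = 209 \left(-190\right) + 12 \left(2 - \frac{65}{44}\right) = -39710 + 12 \left(2 - \frac{65}{44}\right) = -39710 + 12 \cdot \frac{23}{44} = -39710 + \frac{69}{11} = - \frac{436741}{11}$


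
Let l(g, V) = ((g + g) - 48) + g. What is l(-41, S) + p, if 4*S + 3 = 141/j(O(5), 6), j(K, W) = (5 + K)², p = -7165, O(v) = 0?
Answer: -7336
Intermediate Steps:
S = 33/50 (S = -¾ + (141/((5 + 0)²))/4 = -¾ + (141/(5²))/4 = -¾ + (141/25)/4 = -¾ + (141*(1/25))/4 = -¾ + (¼)*(141/25) = -¾ + 141/100 = 33/50 ≈ 0.66000)
l(g, V) = -48 + 3*g (l(g, V) = (2*g - 48) + g = (-48 + 2*g) + g = -48 + 3*g)
l(-41, S) + p = (-48 + 3*(-41)) - 7165 = (-48 - 123) - 7165 = -171 - 7165 = -7336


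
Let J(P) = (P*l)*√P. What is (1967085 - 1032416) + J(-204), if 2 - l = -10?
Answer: 934669 - 4896*I*√51 ≈ 9.3467e+5 - 34964.0*I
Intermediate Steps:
l = 12 (l = 2 - 1*(-10) = 2 + 10 = 12)
J(P) = 12*P^(3/2) (J(P) = (P*12)*√P = (12*P)*√P = 12*P^(3/2))
(1967085 - 1032416) + J(-204) = (1967085 - 1032416) + 12*(-204)^(3/2) = 934669 + 12*(-408*I*√51) = 934669 - 4896*I*√51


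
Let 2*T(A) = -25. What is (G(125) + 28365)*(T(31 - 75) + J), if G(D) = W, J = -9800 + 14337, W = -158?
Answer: 255245143/2 ≈ 1.2762e+8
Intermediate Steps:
T(A) = -25/2 (T(A) = (1/2)*(-25) = -25/2)
J = 4537
G(D) = -158
(G(125) + 28365)*(T(31 - 75) + J) = (-158 + 28365)*(-25/2 + 4537) = 28207*(9049/2) = 255245143/2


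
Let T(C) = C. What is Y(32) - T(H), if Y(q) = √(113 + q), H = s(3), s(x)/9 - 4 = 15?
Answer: -171 + √145 ≈ -158.96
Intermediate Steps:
s(x) = 171 (s(x) = 36 + 9*15 = 36 + 135 = 171)
H = 171
Y(32) - T(H) = √(113 + 32) - 1*171 = √145 - 171 = -171 + √145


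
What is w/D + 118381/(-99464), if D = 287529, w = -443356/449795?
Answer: -15310153061048639/12863590254386520 ≈ -1.1902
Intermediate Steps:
w = -443356/449795 (w = -443356*1/449795 = -443356/449795 ≈ -0.98568)
w/D + 118381/(-99464) = -443356/449795/287529 + 118381/(-99464) = -443356/449795*1/287529 + 118381*(-1/99464) = -443356/129329106555 - 118381/99464 = -15310153061048639/12863590254386520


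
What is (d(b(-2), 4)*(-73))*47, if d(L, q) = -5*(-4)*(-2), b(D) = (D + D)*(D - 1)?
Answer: 137240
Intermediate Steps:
b(D) = 2*D*(-1 + D) (b(D) = (2*D)*(-1 + D) = 2*D*(-1 + D))
d(L, q) = -40 (d(L, q) = 20*(-2) = -40)
(d(b(-2), 4)*(-73))*47 = -40*(-73)*47 = 2920*47 = 137240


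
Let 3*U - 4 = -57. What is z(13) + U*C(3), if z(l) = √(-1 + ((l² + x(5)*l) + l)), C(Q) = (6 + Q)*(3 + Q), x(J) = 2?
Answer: -954 + 3*√23 ≈ -939.61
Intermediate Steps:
U = -53/3 (U = 4/3 + (⅓)*(-57) = 4/3 - 19 = -53/3 ≈ -17.667)
C(Q) = (3 + Q)*(6 + Q)
z(l) = √(-1 + l² + 3*l) (z(l) = √(-1 + ((l² + 2*l) + l)) = √(-1 + (l² + 3*l)) = √(-1 + l² + 3*l))
z(13) + U*C(3) = √(-1 + 13² + 3*13) - 53*(18 + 3² + 9*3)/3 = √(-1 + 169 + 39) - 53*(18 + 9 + 27)/3 = √207 - 53/3*54 = 3*√23 - 954 = -954 + 3*√23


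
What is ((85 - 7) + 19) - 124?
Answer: -27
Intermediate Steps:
((85 - 7) + 19) - 124 = (78 + 19) - 124 = 97 - 124 = -27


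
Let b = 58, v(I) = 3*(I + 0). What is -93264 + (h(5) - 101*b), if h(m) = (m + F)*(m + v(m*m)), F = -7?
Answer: -99282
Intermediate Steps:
v(I) = 3*I
h(m) = (-7 + m)*(m + 3*m²) (h(m) = (m - 7)*(m + 3*(m*m)) = (-7 + m)*(m + 3*m²))
-93264 + (h(5) - 101*b) = -93264 + (5*(-7 - 20*5 + 3*5²) - 101*58) = -93264 + (5*(-7 - 100 + 3*25) - 5858) = -93264 + (5*(-7 - 100 + 75) - 5858) = -93264 + (5*(-32) - 5858) = -93264 + (-160 - 5858) = -93264 - 6018 = -99282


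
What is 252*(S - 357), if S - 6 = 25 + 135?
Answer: -48132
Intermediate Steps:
S = 166 (S = 6 + (25 + 135) = 6 + 160 = 166)
252*(S - 357) = 252*(166 - 357) = 252*(-191) = -48132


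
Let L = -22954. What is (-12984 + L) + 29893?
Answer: -6045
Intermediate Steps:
(-12984 + L) + 29893 = (-12984 - 22954) + 29893 = -35938 + 29893 = -6045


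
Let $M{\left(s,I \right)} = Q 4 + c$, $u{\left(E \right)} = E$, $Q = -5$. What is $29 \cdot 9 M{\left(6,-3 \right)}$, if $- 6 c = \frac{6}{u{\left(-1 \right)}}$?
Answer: $-4959$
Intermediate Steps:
$c = 1$ ($c = - \frac{6 \frac{1}{-1}}{6} = - \frac{6 \left(-1\right)}{6} = \left(- \frac{1}{6}\right) \left(-6\right) = 1$)
$M{\left(s,I \right)} = -19$ ($M{\left(s,I \right)} = \left(-5\right) 4 + 1 = -20 + 1 = -19$)
$29 \cdot 9 M{\left(6,-3 \right)} = 29 \cdot 9 \left(-19\right) = 261 \left(-19\right) = -4959$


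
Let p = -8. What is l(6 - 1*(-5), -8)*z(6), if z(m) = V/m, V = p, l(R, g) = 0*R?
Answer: 0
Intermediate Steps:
l(R, g) = 0
V = -8
z(m) = -8/m
l(6 - 1*(-5), -8)*z(6) = 0*(-8/6) = 0*(-8*⅙) = 0*(-4/3) = 0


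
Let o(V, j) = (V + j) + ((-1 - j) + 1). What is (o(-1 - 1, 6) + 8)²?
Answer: 36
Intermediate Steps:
o(V, j) = V (o(V, j) = (V + j) - j = V)
(o(-1 - 1, 6) + 8)² = ((-1 - 1) + 8)² = (-2 + 8)² = 6² = 36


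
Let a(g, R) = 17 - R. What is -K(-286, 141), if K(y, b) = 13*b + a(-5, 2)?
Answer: -1848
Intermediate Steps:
K(y, b) = 15 + 13*b (K(y, b) = 13*b + (17 - 1*2) = 13*b + (17 - 2) = 13*b + 15 = 15 + 13*b)
-K(-286, 141) = -(15 + 13*141) = -(15 + 1833) = -1*1848 = -1848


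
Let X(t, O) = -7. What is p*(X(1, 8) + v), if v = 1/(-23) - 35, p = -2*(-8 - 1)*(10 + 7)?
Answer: -295902/23 ≈ -12865.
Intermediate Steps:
p = 306 (p = -(-18)*17 = -2*(-153) = 306)
v = -806/23 (v = -1/23 - 35 = -806/23 ≈ -35.043)
p*(X(1, 8) + v) = 306*(-7 - 806/23) = 306*(-967/23) = -295902/23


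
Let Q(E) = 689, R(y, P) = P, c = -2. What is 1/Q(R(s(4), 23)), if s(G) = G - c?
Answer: 1/689 ≈ 0.0014514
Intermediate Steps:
s(G) = 2 + G (s(G) = G - 1*(-2) = G + 2 = 2 + G)
1/Q(R(s(4), 23)) = 1/689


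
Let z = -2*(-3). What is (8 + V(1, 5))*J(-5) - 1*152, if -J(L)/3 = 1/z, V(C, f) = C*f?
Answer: -317/2 ≈ -158.50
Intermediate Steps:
z = 6
J(L) = -½ (J(L) = -3/6 = -3*⅙ = -½)
(8 + V(1, 5))*J(-5) - 1*152 = (8 + 1*5)*(-½) - 1*152 = (8 + 5)*(-½) - 152 = 13*(-½) - 152 = -13/2 - 152 = -317/2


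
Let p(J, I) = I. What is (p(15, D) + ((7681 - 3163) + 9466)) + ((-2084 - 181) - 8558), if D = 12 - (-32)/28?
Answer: 22219/7 ≈ 3174.1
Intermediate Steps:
D = 92/7 (D = 12 - (-32)/28 = 12 - 1*(-8/7) = 12 + 8/7 = 92/7 ≈ 13.143)
(p(15, D) + ((7681 - 3163) + 9466)) + ((-2084 - 181) - 8558) = (92/7 + ((7681 - 3163) + 9466)) + ((-2084 - 181) - 8558) = (92/7 + (4518 + 9466)) + (-2265 - 8558) = (92/7 + 13984) - 10823 = 97980/7 - 10823 = 22219/7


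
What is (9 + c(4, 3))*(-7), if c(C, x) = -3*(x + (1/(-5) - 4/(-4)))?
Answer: 84/5 ≈ 16.800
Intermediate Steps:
c(C, x) = -12/5 - 3*x (c(C, x) = -3*(x + (1*(-⅕) - 4*(-¼))) = -3*(x + (-⅕ + 1)) = -3*(x + ⅘) = -3*(⅘ + x) = -12/5 - 3*x)
(9 + c(4, 3))*(-7) = (9 + (-12/5 - 3*3))*(-7) = (9 + (-12/5 - 9))*(-7) = (9 - 57/5)*(-7) = -12/5*(-7) = 84/5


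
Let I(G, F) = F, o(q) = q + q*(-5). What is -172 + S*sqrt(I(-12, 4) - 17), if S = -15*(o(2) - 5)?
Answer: -172 + 195*I*sqrt(13) ≈ -172.0 + 703.08*I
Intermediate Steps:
o(q) = -4*q (o(q) = q - 5*q = -4*q)
S = 195 (S = -15*(-4*2 - 5) = -15*(-8 - 5) = -15*(-13) = 195)
-172 + S*sqrt(I(-12, 4) - 17) = -172 + 195*sqrt(4 - 17) = -172 + 195*sqrt(-13) = -172 + 195*(I*sqrt(13)) = -172 + 195*I*sqrt(13)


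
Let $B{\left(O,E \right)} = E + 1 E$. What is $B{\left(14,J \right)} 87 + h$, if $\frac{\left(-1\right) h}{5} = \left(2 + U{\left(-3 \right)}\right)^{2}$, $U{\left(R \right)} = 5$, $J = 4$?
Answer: $451$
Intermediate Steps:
$B{\left(O,E \right)} = 2 E$ ($B{\left(O,E \right)} = E + E = 2 E$)
$h = -245$ ($h = - 5 \left(2 + 5\right)^{2} = - 5 \cdot 7^{2} = \left(-5\right) 49 = -245$)
$B{\left(14,J \right)} 87 + h = 2 \cdot 4 \cdot 87 - 245 = 8 \cdot 87 - 245 = 696 - 245 = 451$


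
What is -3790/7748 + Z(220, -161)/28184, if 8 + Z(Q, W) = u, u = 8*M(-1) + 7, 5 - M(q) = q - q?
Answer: -2048369/4199416 ≈ -0.48777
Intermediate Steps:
M(q) = 5 (M(q) = 5 - (q - q) = 5 - 1*0 = 5 + 0 = 5)
u = 47 (u = 8*5 + 7 = 40 + 7 = 47)
Z(Q, W) = 39 (Z(Q, W) = -8 + 47 = 39)
-3790/7748 + Z(220, -161)/28184 = -3790/7748 + 39/28184 = -3790*1/7748 + 39*(1/28184) = -1895/3874 + 3/2168 = -2048369/4199416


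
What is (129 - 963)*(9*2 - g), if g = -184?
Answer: -168468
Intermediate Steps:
(129 - 963)*(9*2 - g) = (129 - 963)*(9*2 - 1*(-184)) = -834*(18 + 184) = -834*202 = -168468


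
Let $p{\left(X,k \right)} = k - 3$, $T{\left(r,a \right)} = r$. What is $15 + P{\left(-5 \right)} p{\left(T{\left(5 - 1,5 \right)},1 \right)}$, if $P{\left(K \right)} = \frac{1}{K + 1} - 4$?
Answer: $\frac{47}{2} \approx 23.5$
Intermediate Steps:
$p{\left(X,k \right)} = -3 + k$ ($p{\left(X,k \right)} = k - 3 = -3 + k$)
$P{\left(K \right)} = -4 + \frac{1}{1 + K}$ ($P{\left(K \right)} = \frac{1}{1 + K} - 4 = -4 + \frac{1}{1 + K}$)
$15 + P{\left(-5 \right)} p{\left(T{\left(5 - 1,5 \right)},1 \right)} = 15 + \frac{-3 - -20}{1 - 5} \left(-3 + 1\right) = 15 + \frac{-3 + 20}{-4} \left(-2\right) = 15 + \left(- \frac{1}{4}\right) 17 \left(-2\right) = 15 - - \frac{17}{2} = 15 + \frac{17}{2} = \frac{47}{2}$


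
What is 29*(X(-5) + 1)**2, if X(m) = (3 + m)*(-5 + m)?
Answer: 12789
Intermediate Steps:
X(m) = (-5 + m)*(3 + m)
29*(X(-5) + 1)**2 = 29*((-15 + (-5)**2 - 2*(-5)) + 1)**2 = 29*((-15 + 25 + 10) + 1)**2 = 29*(20 + 1)**2 = 29*21**2 = 29*441 = 12789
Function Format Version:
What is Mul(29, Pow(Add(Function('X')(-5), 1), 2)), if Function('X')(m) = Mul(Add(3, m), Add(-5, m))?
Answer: 12789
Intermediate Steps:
Function('X')(m) = Mul(Add(-5, m), Add(3, m))
Mul(29, Pow(Add(Function('X')(-5), 1), 2)) = Mul(29, Pow(Add(Add(-15, Pow(-5, 2), Mul(-2, -5)), 1), 2)) = Mul(29, Pow(Add(Add(-15, 25, 10), 1), 2)) = Mul(29, Pow(Add(20, 1), 2)) = Mul(29, Pow(21, 2)) = Mul(29, 441) = 12789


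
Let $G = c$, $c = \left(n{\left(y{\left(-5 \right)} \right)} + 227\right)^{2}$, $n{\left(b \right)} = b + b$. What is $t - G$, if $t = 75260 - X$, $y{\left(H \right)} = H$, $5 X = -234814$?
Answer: $\frac{375669}{5} \approx 75134.0$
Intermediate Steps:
$X = - \frac{234814}{5}$ ($X = \frac{1}{5} \left(-234814\right) = - \frac{234814}{5} \approx -46963.0$)
$n{\left(b \right)} = 2 b$
$c = 47089$ ($c = \left(2 \left(-5\right) + 227\right)^{2} = \left(-10 + 227\right)^{2} = 217^{2} = 47089$)
$t = \frac{611114}{5}$ ($t = 75260 - - \frac{234814}{5} = 75260 + \frac{234814}{5} = \frac{611114}{5} \approx 1.2222 \cdot 10^{5}$)
$G = 47089$
$t - G = \frac{611114}{5} - 47089 = \frac{375669}{5}$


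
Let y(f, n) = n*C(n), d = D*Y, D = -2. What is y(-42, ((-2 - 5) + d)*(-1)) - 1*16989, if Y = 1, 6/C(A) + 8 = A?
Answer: -16935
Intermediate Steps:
C(A) = 6/(-8 + A)
d = -2 (d = -2*1 = -2)
y(f, n) = 6*n/(-8 + n) (y(f, n) = n*(6/(-8 + n)) = 6*n/(-8 + n))
y(-42, ((-2 - 5) + d)*(-1)) - 1*16989 = 6*(((-2 - 5) - 2)*(-1))/(-8 + ((-2 - 5) - 2)*(-1)) - 1*16989 = 6*((-7 - 2)*(-1))/(-8 + (-7 - 2)*(-1)) - 16989 = 6*(-9*(-1))/(-8 - 9*(-1)) - 16989 = 6*9/(-8 + 9) - 16989 = 6*9/1 - 16989 = 6*9*1 - 16989 = 54 - 16989 = -16935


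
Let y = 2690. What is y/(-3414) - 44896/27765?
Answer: -37993799/15798285 ≈ -2.4049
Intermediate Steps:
y/(-3414) - 44896/27765 = 2690/(-3414) - 44896/27765 = 2690*(-1/3414) - 44896*1/27765 = -1345/1707 - 44896/27765 = -37993799/15798285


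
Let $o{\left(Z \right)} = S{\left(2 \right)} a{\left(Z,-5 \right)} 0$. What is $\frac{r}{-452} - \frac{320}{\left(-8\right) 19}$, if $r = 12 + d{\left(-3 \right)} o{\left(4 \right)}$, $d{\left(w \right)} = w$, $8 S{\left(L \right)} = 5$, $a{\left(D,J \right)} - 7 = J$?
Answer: $\frac{4463}{2147} \approx 2.0787$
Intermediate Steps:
$a{\left(D,J \right)} = 7 + J$
$S{\left(L \right)} = \frac{5}{8}$ ($S{\left(L \right)} = \frac{1}{8} \cdot 5 = \frac{5}{8}$)
$o{\left(Z \right)} = 0$ ($o{\left(Z \right)} = \frac{5 \left(7 - 5\right)}{8} \cdot 0 = \frac{5}{8} \cdot 2 \cdot 0 = \frac{5}{4} \cdot 0 = 0$)
$r = 12$ ($r = 12 - 0 = 12 + 0 = 12$)
$\frac{r}{-452} - \frac{320}{\left(-8\right) 19} = \frac{12}{-452} - \frac{320}{\left(-8\right) 19} = 12 \left(- \frac{1}{452}\right) - \frac{320}{-152} = - \frac{3}{113} - - \frac{40}{19} = - \frac{3}{113} + \frac{40}{19} = \frac{4463}{2147}$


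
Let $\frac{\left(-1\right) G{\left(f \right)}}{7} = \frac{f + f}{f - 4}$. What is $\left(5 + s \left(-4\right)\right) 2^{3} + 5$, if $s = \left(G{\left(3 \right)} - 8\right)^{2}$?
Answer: $-36947$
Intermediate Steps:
$G{\left(f \right)} = - \frac{14 f}{-4 + f}$ ($G{\left(f \right)} = - 7 \frac{f + f}{f - 4} = - 7 \frac{2 f}{-4 + f} = - \frac{14 f}{-4 + f}$)
$s = 1156$ ($s = \left(\left(-14\right) 3 \frac{1}{-4 + 3} - 8\right)^{2} = \left(\left(-14\right) 3 \frac{1}{-1} - 8\right)^{2} = \left(\left(-14\right) 3 \left(-1\right) - 8\right)^{2} = \left(42 - 8\right)^{2} = 34^{2} = 1156$)
$\left(5 + s \left(-4\right)\right) 2^{3} + 5 = \left(5 + 1156 \left(-4\right)\right) 2^{3} + 5 = \left(5 - 4624\right) 8 + 5 = \left(-4619\right) 8 + 5 = -36952 + 5 = -36947$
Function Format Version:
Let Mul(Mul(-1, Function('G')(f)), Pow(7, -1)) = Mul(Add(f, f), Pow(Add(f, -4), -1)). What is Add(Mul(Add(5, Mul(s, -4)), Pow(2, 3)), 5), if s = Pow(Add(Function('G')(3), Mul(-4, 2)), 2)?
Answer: -36947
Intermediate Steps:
Function('G')(f) = Mul(-14, f, Pow(Add(-4, f), -1)) (Function('G')(f) = Mul(-7, Mul(Add(f, f), Pow(Add(f, -4), -1))) = Mul(-7, Mul(Mul(2, f), Pow(Add(-4, f), -1))) = Mul(-7, Mul(2, f, Pow(Add(-4, f), -1))) = Mul(-14, f, Pow(Add(-4, f), -1)))
s = 1156 (s = Pow(Add(Mul(-14, 3, Pow(Add(-4, 3), -1)), Mul(-4, 2)), 2) = Pow(Add(Mul(-14, 3, Pow(-1, -1)), -8), 2) = Pow(Add(Mul(-14, 3, -1), -8), 2) = Pow(Add(42, -8), 2) = Pow(34, 2) = 1156)
Add(Mul(Add(5, Mul(s, -4)), Pow(2, 3)), 5) = Add(Mul(Add(5, Mul(1156, -4)), Pow(2, 3)), 5) = Add(Mul(Add(5, -4624), 8), 5) = Add(Mul(-4619, 8), 5) = Add(-36952, 5) = -36947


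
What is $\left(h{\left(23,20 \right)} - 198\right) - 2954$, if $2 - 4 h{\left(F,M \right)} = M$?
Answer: $- \frac{6313}{2} \approx -3156.5$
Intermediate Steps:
$h{\left(F,M \right)} = \frac{1}{2} - \frac{M}{4}$
$\left(h{\left(23,20 \right)} - 198\right) - 2954 = \left(\left(\frac{1}{2} - 5\right) - 198\right) - 2954 = \left(\left(\frac{1}{2} - 5\right) + \left(-821 + 623\right)\right) - 2954 = \left(- \frac{9}{2} - 198\right) - 2954 = - \frac{405}{2} - 2954 = - \frac{6313}{2}$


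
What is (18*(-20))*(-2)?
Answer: 720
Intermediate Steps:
(18*(-20))*(-2) = -360*(-2) = 720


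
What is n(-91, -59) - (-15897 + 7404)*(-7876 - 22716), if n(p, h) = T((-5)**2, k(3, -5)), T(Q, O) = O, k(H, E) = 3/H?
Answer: -259817855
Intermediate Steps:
n(p, h) = 1 (n(p, h) = 3/3 = 3*(1/3) = 1)
n(-91, -59) - (-15897 + 7404)*(-7876 - 22716) = 1 - (-15897 + 7404)*(-7876 - 22716) = 1 - (-8493)*(-30592) = 1 - 1*259817856 = 1 - 259817856 = -259817855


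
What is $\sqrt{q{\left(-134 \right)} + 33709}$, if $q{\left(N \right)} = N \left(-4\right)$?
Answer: $3 \sqrt{3805} \approx 185.05$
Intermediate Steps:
$q{\left(N \right)} = - 4 N$
$\sqrt{q{\left(-134 \right)} + 33709} = \sqrt{\left(-4\right) \left(-134\right) + 33709} = \sqrt{536 + 33709} = \sqrt{34245} = 3 \sqrt{3805}$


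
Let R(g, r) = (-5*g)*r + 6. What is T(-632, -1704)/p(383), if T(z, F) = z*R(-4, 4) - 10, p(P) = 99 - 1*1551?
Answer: 2471/66 ≈ 37.439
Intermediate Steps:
p(P) = -1452 (p(P) = 99 - 1551 = -1452)
R(g, r) = 6 - 5*g*r (R(g, r) = -5*g*r + 6 = 6 - 5*g*r)
T(z, F) = -10 + 86*z (T(z, F) = z*(6 - 5*(-4)*4) - 10 = z*(6 + 80) - 10 = z*86 - 10 = 86*z - 10 = -10 + 86*z)
T(-632, -1704)/p(383) = (-10 + 86*(-632))/(-1452) = (-10 - 54352)*(-1/1452) = -54362*(-1/1452) = 2471/66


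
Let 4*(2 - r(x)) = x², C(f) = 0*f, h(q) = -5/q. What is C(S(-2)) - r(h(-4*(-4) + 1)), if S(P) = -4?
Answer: -2287/1156 ≈ -1.9784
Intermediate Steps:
C(f) = 0
r(x) = 2 - x²/4
C(S(-2)) - r(h(-4*(-4) + 1)) = 0 - (2 - 25/(-4*(-4) + 1)²/4) = 0 - (2 - 25/(16 + 1)²/4) = 0 - (2 - (-5/17)²/4) = 0 - (2 - ¼*25/289) = 0 - (2 - 25/1156) = 0 - 1*2287/1156 = 0 - 2287/1156 = -2287/1156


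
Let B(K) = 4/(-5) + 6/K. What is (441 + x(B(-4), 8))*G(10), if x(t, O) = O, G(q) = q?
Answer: 4490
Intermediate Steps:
B(K) = -⅘ + 6/K (B(K) = 4*(-⅕) + 6/K = -⅘ + 6/K)
(441 + x(B(-4), 8))*G(10) = (441 + 8)*10 = 449*10 = 4490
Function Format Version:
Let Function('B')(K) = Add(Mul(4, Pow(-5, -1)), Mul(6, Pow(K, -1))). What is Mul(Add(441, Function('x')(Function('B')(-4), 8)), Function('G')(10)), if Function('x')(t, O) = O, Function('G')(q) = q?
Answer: 4490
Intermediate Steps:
Function('B')(K) = Add(Rational(-4, 5), Mul(6, Pow(K, -1))) (Function('B')(K) = Add(Mul(4, Rational(-1, 5)), Mul(6, Pow(K, -1))) = Add(Rational(-4, 5), Mul(6, Pow(K, -1))))
Mul(Add(441, Function('x')(Function('B')(-4), 8)), Function('G')(10)) = Mul(Add(441, 8), 10) = Mul(449, 10) = 4490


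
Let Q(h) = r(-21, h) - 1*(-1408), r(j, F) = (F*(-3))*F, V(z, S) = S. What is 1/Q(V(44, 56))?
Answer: -1/8000 ≈ -0.00012500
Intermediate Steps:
r(j, F) = -3*F² (r(j, F) = (-3*F)*F = -3*F²)
Q(h) = 1408 - 3*h² (Q(h) = -3*h² - 1*(-1408) = -3*h² + 1408 = 1408 - 3*h²)
1/Q(V(44, 56)) = 1/(1408 - 3*56²) = 1/(1408 - 3*3136) = 1/(1408 - 9408) = 1/(-8000) = -1/8000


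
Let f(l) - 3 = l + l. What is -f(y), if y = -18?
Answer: 33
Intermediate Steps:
f(l) = 3 + 2*l (f(l) = 3 + (l + l) = 3 + 2*l)
-f(y) = -(3 + 2*(-18)) = -(3 - 36) = -1*(-33) = 33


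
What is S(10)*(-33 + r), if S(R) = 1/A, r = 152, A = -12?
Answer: -119/12 ≈ -9.9167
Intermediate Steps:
S(R) = -1/12 (S(R) = 1/(-12) = -1/12)
S(10)*(-33 + r) = -(-33 + 152)/12 = -1/12*119 = -119/12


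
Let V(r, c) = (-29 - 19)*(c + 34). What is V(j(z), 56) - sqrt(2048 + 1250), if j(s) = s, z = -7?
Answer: -4320 - sqrt(3298) ≈ -4377.4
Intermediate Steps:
V(r, c) = -1632 - 48*c (V(r, c) = -48*(34 + c) = -1632 - 48*c)
V(j(z), 56) - sqrt(2048 + 1250) = (-1632 - 48*56) - sqrt(2048 + 1250) = (-1632 - 2688) - sqrt(3298) = -4320 - sqrt(3298)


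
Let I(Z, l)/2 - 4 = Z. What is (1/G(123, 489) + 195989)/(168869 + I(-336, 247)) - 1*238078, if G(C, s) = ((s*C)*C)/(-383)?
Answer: -296261435882232464/1244394214605 ≈ -2.3808e+5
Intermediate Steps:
G(C, s) = -s*C**2/383 (G(C, s) = ((C*s)*C)*(-1/383) = (s*C**2)*(-1/383) = -s*C**2/383)
I(Z, l) = 8 + 2*Z
(1/G(123, 489) + 195989)/(168869 + I(-336, 247)) - 1*238078 = (1/(-1/383*489*123**2) + 195989)/(168869 + (8 + 2*(-336))) - 1*238078 = (1/(-1/383*489*15129) + 195989)/(168869 + (8 - 672)) - 238078 = (1/(-7398081/383) + 195989)/(168869 - 664) - 238078 = (-383/7398081 + 195989)/168205 - 238078 = (1449942496726/7398081)*(1/168205) - 238078 = 1449942496726/1244394214605 - 238078 = -296261435882232464/1244394214605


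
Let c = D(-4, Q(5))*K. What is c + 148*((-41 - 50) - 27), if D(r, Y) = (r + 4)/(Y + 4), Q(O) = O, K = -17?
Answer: -17464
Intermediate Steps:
D(r, Y) = (4 + r)/(4 + Y)
c = 0 (c = ((4 - 4)/(4 + 5))*(-17) = (0/9)*(-17) = ((⅑)*0)*(-17) = 0*(-17) = 0)
c + 148*((-41 - 50) - 27) = 0 + 148*((-41 - 50) - 27) = 0 + 148*(-91 - 27) = 0 + 148*(-118) = 0 - 17464 = -17464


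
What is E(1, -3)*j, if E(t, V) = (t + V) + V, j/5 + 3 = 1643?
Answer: -41000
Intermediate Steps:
j = 8200 (j = -15 + 5*1643 = -15 + 8215 = 8200)
E(t, V) = t + 2*V (E(t, V) = (V + t) + V = t + 2*V)
E(1, -3)*j = (1 + 2*(-3))*8200 = (1 - 6)*8200 = -5*8200 = -41000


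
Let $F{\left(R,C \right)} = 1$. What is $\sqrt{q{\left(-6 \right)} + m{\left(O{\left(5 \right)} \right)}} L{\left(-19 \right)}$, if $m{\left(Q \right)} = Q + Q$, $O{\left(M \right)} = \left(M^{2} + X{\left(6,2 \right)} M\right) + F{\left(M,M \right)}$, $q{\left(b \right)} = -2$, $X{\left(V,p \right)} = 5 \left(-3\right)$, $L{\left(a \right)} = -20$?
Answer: $- 200 i \approx - 200.0 i$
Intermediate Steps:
$X{\left(V,p \right)} = -15$
$O{\left(M \right)} = 1 + M^{2} - 15 M$ ($O{\left(M \right)} = \left(M^{2} - 15 M\right) + 1 = 1 + M^{2} - 15 M$)
$m{\left(Q \right)} = 2 Q$
$\sqrt{q{\left(-6 \right)} + m{\left(O{\left(5 \right)} \right)}} L{\left(-19 \right)} = \sqrt{-2 + 2 \left(1 + 5^{2} - 75\right)} \left(-20\right) = \sqrt{-2 + 2 \left(1 + 25 - 75\right)} \left(-20\right) = \sqrt{-2 + 2 \left(-49\right)} \left(-20\right) = \sqrt{-2 - 98} \left(-20\right) = \sqrt{-100} \left(-20\right) = 10 i \left(-20\right) = - 200 i$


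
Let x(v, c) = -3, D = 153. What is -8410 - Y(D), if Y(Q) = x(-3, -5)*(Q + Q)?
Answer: -7492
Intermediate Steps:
Y(Q) = -6*Q (Y(Q) = -3*(Q + Q) = -6*Q)
-8410 - Y(D) = -8410 - (-6)*153 = -8410 - 1*(-918) = -8410 + 918 = -7492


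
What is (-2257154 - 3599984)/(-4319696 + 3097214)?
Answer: 2928569/611241 ≈ 4.7912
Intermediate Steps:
(-2257154 - 3599984)/(-4319696 + 3097214) = -5857138/(-1222482) = -5857138*(-1/1222482) = 2928569/611241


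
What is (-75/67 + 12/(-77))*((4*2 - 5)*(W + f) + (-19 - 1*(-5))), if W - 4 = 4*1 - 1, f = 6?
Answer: -164475/5159 ≈ -31.881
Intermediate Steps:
W = 7 (W = 4 + (4*1 - 1) = 4 + (4 - 1) = 4 + 3 = 7)
(-75/67 + 12/(-77))*((4*2 - 5)*(W + f) + (-19 - 1*(-5))) = (-75/67 + 12/(-77))*((4*2 - 5)*(7 + 6) + (-19 - 1*(-5))) = (-75*1/67 + 12*(-1/77))*((8 - 5)*13 + (-19 + 5)) = (-75/67 - 12/77)*(3*13 - 14) = -6579*(39 - 14)/5159 = -6579/5159*25 = -164475/5159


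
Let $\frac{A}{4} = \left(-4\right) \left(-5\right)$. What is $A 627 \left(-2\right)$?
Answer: $-100320$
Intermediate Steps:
$A = 80$ ($A = 4 \left(\left(-4\right) \left(-5\right)\right) = 4 \cdot 20 = 80$)
$A 627 \left(-2\right) = 80 \cdot 627 \left(-2\right) = 50160 \left(-2\right) = -100320$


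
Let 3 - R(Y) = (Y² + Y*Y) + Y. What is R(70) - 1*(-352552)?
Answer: 342685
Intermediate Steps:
R(Y) = 3 - Y - 2*Y² (R(Y) = 3 - ((Y² + Y*Y) + Y) = 3 - ((Y² + Y²) + Y) = 3 - (2*Y² + Y) = 3 - (Y + 2*Y²) = 3 + (-Y - 2*Y²) = 3 - Y - 2*Y²)
R(70) - 1*(-352552) = (3 - 1*70 - 2*70²) - 1*(-352552) = (3 - 70 - 2*4900) + 352552 = (3 - 70 - 9800) + 352552 = -9867 + 352552 = 342685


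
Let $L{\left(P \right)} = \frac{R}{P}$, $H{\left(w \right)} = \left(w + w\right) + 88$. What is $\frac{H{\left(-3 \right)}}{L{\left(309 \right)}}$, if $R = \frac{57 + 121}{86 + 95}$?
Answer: $\frac{2293089}{89} \approx 25765.0$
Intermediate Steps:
$H{\left(w \right)} = 88 + 2 w$ ($H{\left(w \right)} = 2 w + 88 = 88 + 2 w$)
$R = \frac{178}{181} \approx 0.98343$
$L{\left(P \right)} = \frac{178}{181 P}$
$\frac{H{\left(-3 \right)}}{L{\left(309 \right)}} = \frac{88 + 2 \left(-3\right)}{\frac{178}{181} \cdot \frac{1}{309}} = \frac{88 - 6}{\frac{178}{181} \cdot \frac{1}{309}} = \frac{82}{\frac{178}{55929}} = 82 \cdot \frac{55929}{178} = \frac{2293089}{89}$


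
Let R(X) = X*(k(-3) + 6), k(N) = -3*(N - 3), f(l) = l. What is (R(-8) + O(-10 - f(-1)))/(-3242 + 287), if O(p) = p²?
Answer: 37/985 ≈ 0.037563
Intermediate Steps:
k(N) = 9 - 3*N (k(N) = -3*(-3 + N) = 9 - 3*N)
R(X) = 24*X (R(X) = X*((9 - 3*(-3)) + 6) = X*((9 + 9) + 6) = X*(18 + 6) = X*24 = 24*X)
(R(-8) + O(-10 - f(-1)))/(-3242 + 287) = (24*(-8) + (-10 - 1*(-1))²)/(-3242 + 287) = (-192 + (-10 + 1)²)/(-2955) = (-192 + (-9)²)*(-1/2955) = (-192 + 81)*(-1/2955) = -111*(-1/2955) = 37/985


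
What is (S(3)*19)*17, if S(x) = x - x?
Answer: 0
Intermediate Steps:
S(x) = 0
(S(3)*19)*17 = (0*19)*17 = 0*17 = 0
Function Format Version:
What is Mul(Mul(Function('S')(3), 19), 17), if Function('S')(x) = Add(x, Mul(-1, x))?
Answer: 0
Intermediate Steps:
Function('S')(x) = 0
Mul(Mul(Function('S')(3), 19), 17) = Mul(Mul(0, 19), 17) = Mul(0, 17) = 0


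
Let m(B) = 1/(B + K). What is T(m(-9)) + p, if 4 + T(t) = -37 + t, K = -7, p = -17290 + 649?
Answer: -266913/16 ≈ -16682.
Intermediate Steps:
p = -16641
m(B) = 1/(-7 + B) (m(B) = 1/(B - 7) = 1/(-7 + B))
T(t) = -41 + t (T(t) = -4 + (-37 + t) = -41 + t)
T(m(-9)) + p = (-41 + 1/(-7 - 9)) - 16641 = (-41 + 1/(-16)) - 16641 = (-41 - 1/16) - 16641 = -657/16 - 16641 = -266913/16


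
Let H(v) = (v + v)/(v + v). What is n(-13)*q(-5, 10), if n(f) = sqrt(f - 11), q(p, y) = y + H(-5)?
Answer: 22*I*sqrt(6) ≈ 53.889*I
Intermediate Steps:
H(v) = 1 (H(v) = (2*v)/((2*v)) = (2*v)*(1/(2*v)) = 1)
q(p, y) = 1 + y (q(p, y) = y + 1 = 1 + y)
n(f) = sqrt(-11 + f)
n(-13)*q(-5, 10) = sqrt(-11 - 13)*(1 + 10) = sqrt(-24)*11 = (2*I*sqrt(6))*11 = 22*I*sqrt(6)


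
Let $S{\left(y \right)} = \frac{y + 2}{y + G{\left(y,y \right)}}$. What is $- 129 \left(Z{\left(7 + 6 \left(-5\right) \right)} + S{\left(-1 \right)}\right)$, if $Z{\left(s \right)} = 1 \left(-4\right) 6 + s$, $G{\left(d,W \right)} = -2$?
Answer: $6106$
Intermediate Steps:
$S{\left(y \right)} = \frac{2 + y}{-2 + y}$ ($S{\left(y \right)} = \frac{y + 2}{y - 2} = \frac{2 + y}{-2 + y}$)
$Z{\left(s \right)} = -24 + s$ ($Z{\left(s \right)} = \left(-4\right) 6 + s = -24 + s$)
$- 129 \left(Z{\left(7 + 6 \left(-5\right) \right)} + S{\left(-1 \right)}\right) = - 129 \left(\left(-24 + \left(7 + 6 \left(-5\right)\right)\right) + \frac{2 - 1}{-2 - 1}\right) = - 129 \left(\left(-24 + \left(7 - 30\right)\right) + \frac{1}{-3} \cdot 1\right) = - 129 \left(\left(-24 - 23\right) - \frac{1}{3}\right) = - 129 \left(-47 - \frac{1}{3}\right) = \left(-129\right) \left(- \frac{142}{3}\right) = 6106$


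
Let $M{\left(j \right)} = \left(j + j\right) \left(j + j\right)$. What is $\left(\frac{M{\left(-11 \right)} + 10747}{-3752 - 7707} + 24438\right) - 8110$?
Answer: $\frac{187091321}{11459} \approx 16327.0$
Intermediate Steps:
$M{\left(j \right)} = 4 j^{2}$ ($M{\left(j \right)} = 2 j 2 j = 4 j^{2}$)
$\left(\frac{M{\left(-11 \right)} + 10747}{-3752 - 7707} + 24438\right) - 8110 = \left(\frac{4 \left(-11\right)^{2} + 10747}{-3752 - 7707} + 24438\right) - 8110 = \left(\frac{4 \cdot 121 + 10747}{-11459} + 24438\right) - 8110 = \left(\left(484 + 10747\right) \left(- \frac{1}{11459}\right) + 24438\right) - 8110 = \left(11231 \left(- \frac{1}{11459}\right) + 24438\right) - 8110 = \left(- \frac{11231}{11459} + 24438\right) - 8110 = \frac{280023811}{11459} - 8110 = \frac{187091321}{11459}$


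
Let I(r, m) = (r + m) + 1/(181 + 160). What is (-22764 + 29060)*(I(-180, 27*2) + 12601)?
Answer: 26783032896/341 ≈ 7.8543e+7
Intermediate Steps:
I(r, m) = 1/341 + m + r (I(r, m) = (m + r) + 1/341 = 1/341 + m + r)
(-22764 + 29060)*(I(-180, 27*2) + 12601) = (-22764 + 29060)*((1/341 + 27*2 - 180) + 12601) = 6296*((1/341 + 54 - 180) + 12601) = 6296*(-42965/341 + 12601) = 6296*(4253976/341) = 26783032896/341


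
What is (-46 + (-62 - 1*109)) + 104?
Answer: -113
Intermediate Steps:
(-46 + (-62 - 1*109)) + 104 = (-46 + (-62 - 109)) + 104 = (-46 - 171) + 104 = -217 + 104 = -113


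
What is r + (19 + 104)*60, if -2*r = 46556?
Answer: -15898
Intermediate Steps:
r = -23278 (r = -½*46556 = -23278)
r + (19 + 104)*60 = -23278 + (19 + 104)*60 = -23278 + 123*60 = -23278 + 7380 = -15898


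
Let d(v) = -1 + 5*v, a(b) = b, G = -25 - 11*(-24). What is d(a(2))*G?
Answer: 2151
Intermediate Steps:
G = 239 (G = -25 + 264 = 239)
d(a(2))*G = (-1 + 5*2)*239 = (-1 + 10)*239 = 9*239 = 2151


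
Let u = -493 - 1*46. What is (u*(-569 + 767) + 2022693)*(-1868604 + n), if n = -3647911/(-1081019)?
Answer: -3870247585855932615/1081019 ≈ -3.5802e+12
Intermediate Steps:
u = -539 (u = -493 - 46 = -539)
n = 3647911/1081019 (n = -3647911*(-1/1081019) = 3647911/1081019 ≈ 3.3745)
(u*(-569 + 767) + 2022693)*(-1868604 + n) = (-539*(-569 + 767) + 2022693)*(-1868604 + 3647911/1081019) = (-539*198 + 2022693)*(-2019992779565/1081019) = (-106722 + 2022693)*(-2019992779565/1081019) = 1915971*(-2019992779565/1081019) = -3870247585855932615/1081019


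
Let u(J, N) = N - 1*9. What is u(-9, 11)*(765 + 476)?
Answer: 2482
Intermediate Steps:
u(J, N) = -9 + N (u(J, N) = N - 9 = -9 + N)
u(-9, 11)*(765 + 476) = (-9 + 11)*(765 + 476) = 2*1241 = 2482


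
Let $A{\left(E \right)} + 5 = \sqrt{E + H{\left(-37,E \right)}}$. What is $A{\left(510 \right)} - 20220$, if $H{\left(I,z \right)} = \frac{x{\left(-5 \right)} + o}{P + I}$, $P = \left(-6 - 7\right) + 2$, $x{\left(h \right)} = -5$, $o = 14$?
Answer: $-20225 + \frac{\sqrt{8157}}{4} \approx -20202.0$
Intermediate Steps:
$P = -11$ ($P = -13 + 2 = -11$)
$H{\left(I,z \right)} = \frac{9}{-11 + I}$ ($H{\left(I,z \right)} = \frac{-5 + 14}{-11 + I} = \frac{9}{-11 + I}$)
$A{\left(E \right)} = -5 + \sqrt{- \frac{3}{16} + E}$ ($A{\left(E \right)} = -5 + \sqrt{E + \frac{9}{-11 - 37}} = -5 + \sqrt{E + \frac{9}{-48}} = -5 + \sqrt{E + 9 \left(- \frac{1}{48}\right)} = -5 + \sqrt{E - \frac{3}{16}} = -5 + \sqrt{- \frac{3}{16} + E}$)
$A{\left(510 \right)} - 20220 = \left(-5 + \frac{\sqrt{-3 + 16 \cdot 510}}{4}\right) - 20220 = \left(-5 + \frac{\sqrt{-3 + 8160}}{4}\right) - 20220 = \left(-5 + \frac{\sqrt{8157}}{4}\right) - 20220 = -20225 + \frac{\sqrt{8157}}{4}$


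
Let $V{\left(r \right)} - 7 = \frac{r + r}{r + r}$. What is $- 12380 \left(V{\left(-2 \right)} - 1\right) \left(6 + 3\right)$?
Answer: $-779940$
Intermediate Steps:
$V{\left(r \right)} = 8$ ($V{\left(r \right)} = 7 + \frac{r + r}{r + r} = 7 + \frac{2 r}{2 r} = 7 + 2 r \frac{1}{2 r} = 7 + 1 = 8$)
$- 12380 \left(V{\left(-2 \right)} - 1\right) \left(6 + 3\right) = - 12380 \left(8 - 1\right) \left(6 + 3\right) = - 12380 \cdot 7 \cdot 9 = \left(-12380\right) 63 = -779940$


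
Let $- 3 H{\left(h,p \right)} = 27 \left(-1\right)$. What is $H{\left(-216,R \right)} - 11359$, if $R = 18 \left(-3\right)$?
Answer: $-11350$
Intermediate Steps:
$R = -54$
$H{\left(h,p \right)} = 9$ ($H{\left(h,p \right)} = - \frac{27 \left(-1\right)}{3} = \left(- \frac{1}{3}\right) \left(-27\right) = 9$)
$H{\left(-216,R \right)} - 11359 = 9 - 11359 = -11350$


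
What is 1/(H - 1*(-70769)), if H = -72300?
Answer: -1/1531 ≈ -0.00065317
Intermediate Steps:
1/(H - 1*(-70769)) = 1/(-72300 - 1*(-70769)) = 1/(-72300 + 70769) = 1/(-1531) = -1/1531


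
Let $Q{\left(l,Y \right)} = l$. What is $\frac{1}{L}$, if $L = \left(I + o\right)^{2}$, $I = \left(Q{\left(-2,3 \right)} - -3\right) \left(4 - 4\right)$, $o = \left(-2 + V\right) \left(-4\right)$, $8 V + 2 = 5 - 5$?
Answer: $\frac{1}{81} \approx 0.012346$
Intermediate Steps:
$V = - \frac{1}{4}$ ($V = - \frac{1}{4} + \frac{5 - 5}{8} = - \frac{1}{4} + \frac{1}{8} \cdot 0 = - \frac{1}{4} + 0 = - \frac{1}{4} \approx -0.25$)
$o = 9$ ($o = \left(-2 - \frac{1}{4}\right) \left(-4\right) = \left(- \frac{9}{4}\right) \left(-4\right) = 9$)
$I = 0$ ($I = \left(-2 - -3\right) \left(4 - 4\right) = \left(-2 + 3\right) 0 = 1 \cdot 0 = 0$)
$L = 81$ ($L = \left(0 + 9\right)^{2} = 9^{2} = 81$)
$\frac{1}{L} = \frac{1}{81}$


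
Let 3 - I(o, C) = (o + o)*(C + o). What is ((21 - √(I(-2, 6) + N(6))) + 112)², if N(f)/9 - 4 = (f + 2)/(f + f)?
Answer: (133 - √61)² ≈ 15672.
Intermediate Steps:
I(o, C) = 3 - 2*o*(C + o) (I(o, C) = 3 - (o + o)*(C + o) = 3 - 2*o*(C + o))
N(f) = 36 + 9*(2 + f)/(2*f) (N(f) = 36 + 9*((f + 2)/(f + f)) = 36 + 9*((2 + f)/((2*f))) = 36 + 9*((2 + f)*(1/(2*f))) = 36 + 9*((2 + f)/(2*f)) = 36 + 9*(2 + f)/(2*f))
((21 - √(I(-2, 6) + N(6))) + 112)² = ((21 - √((3 - 2*(-2)² - 2*6*(-2)) + (81/2 + 9/6))) + 112)² = ((21 - √((3 - 2*4 + 24) + (81/2 + 9*(⅙)))) + 112)² = ((21 - √((3 - 8 + 24) + (81/2 + 3/2))) + 112)² = ((21 - √(19 + 42)) + 112)² = ((21 - √61) + 112)² = (133 - √61)²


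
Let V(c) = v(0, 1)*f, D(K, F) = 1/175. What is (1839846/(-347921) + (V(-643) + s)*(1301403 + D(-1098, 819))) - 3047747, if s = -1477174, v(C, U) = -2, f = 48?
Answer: -3344437000813594377/1739605 ≈ -1.9225e+12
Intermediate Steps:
D(K, F) = 1/175
V(c) = -96 (V(c) = -2*48 = -96)
(1839846/(-347921) + (V(-643) + s)*(1301403 + D(-1098, 819))) - 3047747 = (1839846/(-347921) + (-96 - 1477174)*(1301403 + 1/175)) - 3047747 = (1839846*(-1/347921) - 1477270*227745526/175) - 3047747 = (-1839846/347921 - 67288326638804/35) - 3047747 = -3344431698937674442/1739605 - 3047747 = -3344437000813594377/1739605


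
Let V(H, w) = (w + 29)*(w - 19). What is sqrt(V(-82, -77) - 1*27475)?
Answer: I*sqrt(22867) ≈ 151.22*I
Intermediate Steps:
V(H, w) = (-19 + w)*(29 + w) (V(H, w) = (29 + w)*(-19 + w) = (-19 + w)*(29 + w))
sqrt(V(-82, -77) - 1*27475) = sqrt((-551 + (-77)**2 + 10*(-77)) - 1*27475) = sqrt((-551 + 5929 - 770) - 27475) = sqrt(4608 - 27475) = sqrt(-22867) = I*sqrt(22867)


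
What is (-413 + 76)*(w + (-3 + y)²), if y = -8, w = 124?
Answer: -82565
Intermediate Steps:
(-413 + 76)*(w + (-3 + y)²) = (-413 + 76)*(124 + (-3 - 8)²) = -337*(124 + (-11)²) = -337*(124 + 121) = -337*245 = -82565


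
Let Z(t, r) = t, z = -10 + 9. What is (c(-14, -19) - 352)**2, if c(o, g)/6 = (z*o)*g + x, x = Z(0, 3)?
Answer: 3794704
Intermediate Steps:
z = -1
x = 0
c(o, g) = -6*g*o (c(o, g) = 6*((-o)*g + 0) = 6*(-g*o + 0) = 6*(-g*o) = -6*g*o)
(c(-14, -19) - 352)**2 = (-6*(-19)*(-14) - 352)**2 = (-1596 - 352)**2 = (-1948)**2 = 3794704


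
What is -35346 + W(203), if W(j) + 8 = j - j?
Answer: -35354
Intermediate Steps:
W(j) = -8 (W(j) = -8 + (j - j) = -8 + 0 = -8)
-35346 + W(203) = -35346 - 8 = -35354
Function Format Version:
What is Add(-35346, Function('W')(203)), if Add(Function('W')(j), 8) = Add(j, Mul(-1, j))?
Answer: -35354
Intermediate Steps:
Function('W')(j) = -8 (Function('W')(j) = Add(-8, Add(j, Mul(-1, j))) = Add(-8, 0) = -8)
Add(-35346, Function('W')(203)) = Add(-35346, -8) = -35354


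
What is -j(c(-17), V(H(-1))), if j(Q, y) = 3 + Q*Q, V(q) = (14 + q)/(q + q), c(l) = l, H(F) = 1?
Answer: -292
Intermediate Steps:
V(q) = (14 + q)/(2*q) (V(q) = (14 + q)/((2*q)) = (14 + q)*(1/(2*q)) = (14 + q)/(2*q))
j(Q, y) = 3 + Q**2
-j(c(-17), V(H(-1))) = -(3 + (-17)**2) = -(3 + 289) = -1*292 = -292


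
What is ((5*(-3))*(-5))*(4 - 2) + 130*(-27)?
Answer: -3360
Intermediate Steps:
((5*(-3))*(-5))*(4 - 2) + 130*(-27) = -15*(-5)*2 - 3510 = 75*2 - 3510 = 150 - 3510 = -3360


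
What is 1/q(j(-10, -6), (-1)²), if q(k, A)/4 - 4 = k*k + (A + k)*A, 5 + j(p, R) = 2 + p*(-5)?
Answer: 1/9044 ≈ 0.00011057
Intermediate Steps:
j(p, R) = -3 - 5*p (j(p, R) = -5 + (2 + p*(-5)) = -5 + (2 - 5*p) = -3 - 5*p)
q(k, A) = 16 + 4*k² + 4*A*(A + k) (q(k, A) = 16 + 4*(k*k + (A + k)*A) = 16 + 4*(k² + A*(A + k)) = 16 + (4*k² + 4*A*(A + k)) = 16 + 4*k² + 4*A*(A + k))
1/q(j(-10, -6), (-1)²) = 1/(16 + 4*((-1)²)² + 4*(-3 - 5*(-10))² + 4*(-1)²*(-3 - 5*(-10))) = 1/(16 + 4*1² + 4*(-3 + 50)² + 4*1*(-3 + 50)) = 1/(16 + 4*1 + 4*47² + 4*1*47) = 1/(16 + 4 + 4*2209 + 188) = 1/(16 + 4 + 8836 + 188) = 1/9044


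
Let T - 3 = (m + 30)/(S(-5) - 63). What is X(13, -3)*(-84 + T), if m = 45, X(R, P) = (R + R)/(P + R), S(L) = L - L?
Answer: -22438/105 ≈ -213.70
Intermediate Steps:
S(L) = 0
X(R, P) = 2*R/(P + R) (X(R, P) = (2*R)/(P + R) = 2*R/(P + R))
T = 38/21 (T = 3 + (45 + 30)/(0 - 63) = 3 + 75/(-63) = 3 + 75*(-1/63) = 3 - 25/21 = 38/21 ≈ 1.8095)
X(13, -3)*(-84 + T) = (2*13/(-3 + 13))*(-84 + 38/21) = (2*13/10)*(-1726/21) = (2*13*(⅒))*(-1726/21) = (13/5)*(-1726/21) = -22438/105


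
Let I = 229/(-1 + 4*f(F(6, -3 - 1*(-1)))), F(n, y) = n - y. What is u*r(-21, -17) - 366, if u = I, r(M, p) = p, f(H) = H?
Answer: -15239/31 ≈ -491.58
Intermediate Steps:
I = 229/31 (I = 229/(-1 + 4*(6 - (-3 - 1*(-1)))) = 229/(-1 + 4*(6 - (-3 + 1))) = 229/(-1 + 4*(6 - 1*(-2))) = 229/(-1 + 4*(6 + 2)) = 229/(-1 + 4*8) = 229/(-1 + 32) = 229/31 ≈ 7.3871)
u = 229/31 ≈ 7.3871
u*r(-21, -17) - 366 = (229/31)*(-17) - 366 = -3893/31 - 366 = -15239/31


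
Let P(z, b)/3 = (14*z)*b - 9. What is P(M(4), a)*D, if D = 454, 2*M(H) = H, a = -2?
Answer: -88530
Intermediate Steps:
M(H) = H/2
P(z, b) = -27 + 42*b*z (P(z, b) = 3*((14*z)*b - 9) = 3*(14*b*z - 9) = 3*(-9 + 14*b*z) = -27 + 42*b*z)
P(M(4), a)*D = (-27 + 42*(-2)*((½)*4))*454 = (-27 + 42*(-2)*2)*454 = (-27 - 168)*454 = -195*454 = -88530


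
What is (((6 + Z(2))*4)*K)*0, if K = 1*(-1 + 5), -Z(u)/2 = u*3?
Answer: 0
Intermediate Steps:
Z(u) = -6*u (Z(u) = -2*u*3 = -6*u)
K = 4 (K = 1*4 = 4)
(((6 + Z(2))*4)*K)*0 = (((6 - 6*2)*4)*4)*0 = (((6 - 12)*4)*4)*0 = (-6*4*4)*0 = -24*4*0 = -96*0 = 0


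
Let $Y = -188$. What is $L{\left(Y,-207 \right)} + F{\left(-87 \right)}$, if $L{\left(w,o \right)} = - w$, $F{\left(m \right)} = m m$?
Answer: $7757$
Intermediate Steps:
$F{\left(m \right)} = m^{2}$
$L{\left(Y,-207 \right)} + F{\left(-87 \right)} = \left(-1\right) \left(-188\right) + \left(-87\right)^{2} = 188 + 7569 = 7757$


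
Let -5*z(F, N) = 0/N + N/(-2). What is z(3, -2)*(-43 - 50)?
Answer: 93/5 ≈ 18.600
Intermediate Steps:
z(F, N) = N/10 (z(F, N) = -(0/N + N/(-2))/5 = -(0 + N*(-1/2))/5 = -(0 - N/2)/5 = -(-1)*N/10 = N/10)
z(3, -2)*(-43 - 50) = ((1/10)*(-2))*(-43 - 50) = -1/5*(-93) = 93/5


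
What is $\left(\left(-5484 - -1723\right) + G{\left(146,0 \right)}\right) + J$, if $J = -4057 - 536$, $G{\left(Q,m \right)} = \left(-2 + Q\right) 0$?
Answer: $-8354$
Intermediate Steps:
$G{\left(Q,m \right)} = 0$
$J = -4593$
$\left(\left(-5484 - -1723\right) + G{\left(146,0 \right)}\right) + J = \left(\left(-5484 - -1723\right) + 0\right) - 4593 = \left(\left(-5484 + 1723\right) + 0\right) - 4593 = \left(-3761 + 0\right) - 4593 = -3761 - 4593 = -8354$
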